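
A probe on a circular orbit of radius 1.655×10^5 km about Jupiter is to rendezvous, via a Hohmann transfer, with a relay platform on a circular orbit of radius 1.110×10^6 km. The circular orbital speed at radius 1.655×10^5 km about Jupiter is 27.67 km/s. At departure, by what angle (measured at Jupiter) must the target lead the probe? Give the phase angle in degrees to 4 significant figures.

From the circular-orbit relation v² = μ/r at r = 1.655×10^5 km: μ = v²r = (27.67)² × 1.655×10^5 = 1.26712×10^8 km³/s².
The Hohmann ellipse has a_t = (r₁ + r₂)/2 = 6.3775×10^5 km.
The half-period of the transfer ellipse is t = π√(a_t³/μ) = 1.4214×10^5 s.
Target angular speed ω₂ = √(μ/r₂³) = 9.6255×10^-6 rad/s.
Angle swept by the target during transfer: ω₂·t = 1.3682 rad = 78.39°.
Arrival is 180° from departure on the ellipse, so φ = 180° − 78.39° = 101.6°.

φ = 101.6°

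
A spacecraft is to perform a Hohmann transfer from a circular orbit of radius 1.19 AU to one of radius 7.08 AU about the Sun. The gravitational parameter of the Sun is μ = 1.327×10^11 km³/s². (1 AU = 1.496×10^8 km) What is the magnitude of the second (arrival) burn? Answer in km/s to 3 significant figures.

In km: r₁ = 1.19 × 1.496×10^8 = 1.78024×10^8 km; r₂ = 7.08 × 1.496×10^8 = 1.059168×10^9 km.
The Hohmann ellipse has a_t = (r₁ + r₂)/2 = 6.18596×10^8 km.
On the circular orbit at r = 1.059168×10^9 km, v_c = √(μ/r) = 11.1932 km/s.
Vis-viva on the transfer ellipse at r = 1.059168×10^9 km gives v_t = √[μ(2/r − 1/a_t)] = 6.00466 km/s.
Δv₂ = |v_t − v_c| = |6.00466 − 11.1932| = 5.189 km/s.

Δv₂ = 5.19 km/s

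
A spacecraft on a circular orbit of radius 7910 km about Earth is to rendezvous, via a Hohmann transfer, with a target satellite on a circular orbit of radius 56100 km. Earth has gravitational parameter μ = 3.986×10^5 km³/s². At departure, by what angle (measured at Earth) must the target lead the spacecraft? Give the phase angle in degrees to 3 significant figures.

φ = 102°

Semi-major axis of the transfer orbit: a_t = (7910 + 56100)/2 = 32005 km.
Transfer time t = π√(a_t³/μ) = 28491 s.
Target angular speed ω₂ = √(μ/r₂³) = 4.7514×10^-5 rad/s.
Angle swept by the target during transfer: ω₂·t = 1.3537 rad = 77.56°.
The spacecraft traverses 180° on the transfer ellipse, so the target must lead by 180° − 77.56° = 102°.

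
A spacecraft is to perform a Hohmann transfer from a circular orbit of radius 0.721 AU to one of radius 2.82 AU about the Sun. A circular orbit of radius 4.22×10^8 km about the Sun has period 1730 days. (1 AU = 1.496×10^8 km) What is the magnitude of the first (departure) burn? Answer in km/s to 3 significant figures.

Δv₁ = 9.19 km/s

From Kepler's third law T² = 4π²r³/μ at r = 4.22×10^8 km, T = 1730 days = 1730 × 86400 s = 1.49472×10^8 s: μ = 4π²r³/T² = 1.32794×10^11 km³/s².
In km: r₁ = 0.721 × 1.496×10^8 = 1.078616×10^8 km; r₂ = 2.82 × 1.496×10^8 = 4.21872×10^8 km.
Transfer-ellipse semi-major axis a_t = (r₁ + r₂)/2 = (1.078616×10^8 + 4.21872×10^8)/2 = 2.648668×10^8 km.
On the circular orbit at r = 1.078616×10^8 km, v_c = √(μ/r) = 35.0877 km/s.
Vis-viva on the transfer ellipse at r = 1.078616×10^8 km gives v_t = √[μ(2/r − 1/a_t)] = 44.2825 km/s.
Δv₁ = |v_t − v_c| = |44.2825 − 35.0877| = 9.195 km/s.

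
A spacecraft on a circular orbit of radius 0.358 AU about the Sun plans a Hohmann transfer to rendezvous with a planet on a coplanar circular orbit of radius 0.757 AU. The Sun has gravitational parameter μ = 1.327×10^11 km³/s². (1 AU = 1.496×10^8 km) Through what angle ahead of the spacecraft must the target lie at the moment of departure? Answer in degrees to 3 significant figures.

In km: r₁ = 0.358 × 1.496×10^8 = 5.35568×10^7 km; r₂ = 0.757 × 1.496×10^8 = 1.132472×10^8 km.
Transfer-ellipse semi-major axis a_t = (r₁ + r₂)/2 = (5.35568×10^7 + 1.132472×10^8)/2 = 8.3402×10^7 km.
The half-period of the transfer ellipse is t = π√(a_t³/μ) = 6.569×10^6 s.
The target's mean motion on its circular orbit is ω₂ = √(μ/r₂³) = 3.023×10^-7 rad/s.
Angle swept by the target during transfer: ω₂·t = 1.986 rad = 113.8°.
Arrival is 180° from departure on the ellipse, so φ = 180° − 113.8° = 66.2°.

φ = 66.2°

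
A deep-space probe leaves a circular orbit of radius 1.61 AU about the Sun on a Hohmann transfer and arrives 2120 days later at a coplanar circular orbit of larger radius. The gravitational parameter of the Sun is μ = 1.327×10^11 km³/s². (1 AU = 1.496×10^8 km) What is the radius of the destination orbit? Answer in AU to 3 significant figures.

In km: r₁ = 1.61 × 1.496×10^8 = 2.40856×10^8 km.
Transfer time t = 2120 days = 1.83168×10^8 s, and t = π√(a_t³/μ).
So a_t = (μ t²/π²)^(1/3) = (1.327×10^11 × (1.83168×10^8)² / π²)^(1/3) = 7.6693×10^8 km.
Since a_t = (r₁ + r₂)/2, r₂ = 2a_t − r₁ = 2×7.6693×10^8 − 2.40856×10^8 = 1.293004×10^9 km.
In AU: r₂ = 1.293004×10^9 / 1.496×10^8 = 8.64 AU.

r₂ = 8.64 AU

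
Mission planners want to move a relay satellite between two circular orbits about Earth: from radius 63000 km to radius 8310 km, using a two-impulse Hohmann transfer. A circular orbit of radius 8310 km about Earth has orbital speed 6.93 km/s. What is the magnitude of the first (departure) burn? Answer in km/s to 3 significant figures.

Δv₁ = 1.30 km/s

From the circular-orbit relation v² = μ/r at r = 8310 km: μ = v²r = (6.93)² × 8310 = 3.99087×10^5 km³/s².
The Hohmann ellipse has a_t = (r₁ + r₂)/2 = 35655 km.
On the circular orbit at r = 63000 km, v_c = √(μ/r) = 2.517 km/s.
Vis-viva on the transfer ellipse at r = 63000 km gives v_t = √[μ(2/r − 1/a_t)] = 1.215 km/s.
Δv₁ = |v_t − v_c| = |1.215 − 2.517| = 1.302 km/s.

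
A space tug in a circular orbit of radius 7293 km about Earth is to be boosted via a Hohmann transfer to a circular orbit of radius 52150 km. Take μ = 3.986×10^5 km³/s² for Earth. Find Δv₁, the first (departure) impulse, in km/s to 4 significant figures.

Transfer-ellipse semi-major axis a_t = (r₁ + r₂)/2 = (7293 + 52150)/2 = 29721.5 km.
On the circular orbit at r = 7293 km, v_c = √(μ/r) = 7.393 km/s.
Transfer-orbit speed at the same r (vis-viva, a = a_t): v_t = √[μ(2/r − 1/a_t)] = 9.793 km/s.
Δv₁ = |v_t − v_c| = |9.793 − 7.393| = 2.400 km/s.

Δv₁ = 2.400 km/s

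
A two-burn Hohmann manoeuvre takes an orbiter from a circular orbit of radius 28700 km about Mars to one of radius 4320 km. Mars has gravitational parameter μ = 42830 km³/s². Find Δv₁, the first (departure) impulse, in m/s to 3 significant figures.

Transfer-ellipse semi-major axis a_t = (r₁ + r₂)/2 = (28700 + 4320)/2 = 16510 km.
On the circular orbit at r = 28700 km, v_c = √(μ/r) = 1.2216 km/s.
Vis-viva on the transfer ellipse at r = 28700 km gives v_t = √[μ(2/r − 1/a_t)] = 0.62489 km/s.
Δv₁ = |v_t − v_c| = |0.62489 − 1.2216| = 0.5967 km/s.

Δv₁ = 597 m/s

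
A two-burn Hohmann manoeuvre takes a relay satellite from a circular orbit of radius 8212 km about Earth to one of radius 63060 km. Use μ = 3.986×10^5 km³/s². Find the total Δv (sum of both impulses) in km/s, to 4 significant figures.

Δv = 3.608 km/s

Transfer-ellipse semi-major axis a_t = (r₁ + r₂)/2 = (8212 + 63060)/2 = 35636 km.
At r₁ the circular-orbit speed is v₁ = √(μ/r₁) = 6.967 km/s.
Transfer-orbit speed at r₁ (vis-viva equation): v_p = √[μ(2/r₁ − 1/a_t)] = 9.268 km/s.
First burn Δv₁ = |v_p − v₁| = 2.301 km/s.
Circular speed at r₂: v₂ = √(μ/r₂) = 2.514 km/s.
Transfer-orbit speed at r₂: v_a = √[μ(2/r₂ − 1/a_t)] = 1.207 km/s.
Second burn Δv₂ = |v₂ − v_a| = 1.307 km/s.
Total Δv = Δv₁ + Δv₂ = 3.608 km/s.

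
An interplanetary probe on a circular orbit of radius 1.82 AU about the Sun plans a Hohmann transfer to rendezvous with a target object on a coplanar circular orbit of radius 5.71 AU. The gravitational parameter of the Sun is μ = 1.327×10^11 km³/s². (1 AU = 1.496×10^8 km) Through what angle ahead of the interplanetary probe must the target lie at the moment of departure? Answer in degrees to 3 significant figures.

In km: r₁ = 1.82 × 1.496×10^8 = 2.72272×10^8 km; r₂ = 5.71 × 1.496×10^8 = 8.54216×10^8 km.
The Hohmann ellipse has a_t = (r₁ + r₂)/2 = 5.63244×10^8 km.
The half-period of the transfer ellipse is t = π√(a_t³/μ) = 1.1528×10^8 s.
The target's mean motion on its circular orbit is ω₂ = √(μ/r₂³) = 1.4591×10^-8 rad/s.
Angle swept by the target during transfer: ω₂·t = 1.6821 rad = 96.38°.
The interplanetary probe traverses 180° on the transfer ellipse, so the target must lead by 180° − 96.38° = 83.6°.

φ = 83.6°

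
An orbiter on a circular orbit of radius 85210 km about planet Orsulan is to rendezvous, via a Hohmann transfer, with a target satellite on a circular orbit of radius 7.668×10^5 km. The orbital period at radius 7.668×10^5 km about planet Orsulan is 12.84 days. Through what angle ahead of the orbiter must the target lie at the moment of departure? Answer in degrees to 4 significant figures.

From Kepler's third law T² = 4π²r³/μ at r = 7.668×10^5 km, T = 12.84 days = 12.84 × 86400 s = 1.109376×10^6 s: μ = 4π²r³/T² = 1.44627×10^7 km³/s².
Transfer-ellipse semi-major axis a_t = (r₁ + r₂)/2 = (85210 + 7.668×10^5)/2 = 4.26005×10^5 km.
The half-period of the transfer ellipse is t = π√(a_t³/μ) = 2.297×10^5 s.
The target's mean motion on its circular orbit is ω₂ = √(μ/r₂³) = 5.664×10^-6 rad/s.
Angle swept by the target during transfer: ω₂·t = 1.301 rad = 74.54°.
Arrival is 180° from departure on the ellipse, so φ = 180° − 74.54° = 105.5°.

φ = 105.5°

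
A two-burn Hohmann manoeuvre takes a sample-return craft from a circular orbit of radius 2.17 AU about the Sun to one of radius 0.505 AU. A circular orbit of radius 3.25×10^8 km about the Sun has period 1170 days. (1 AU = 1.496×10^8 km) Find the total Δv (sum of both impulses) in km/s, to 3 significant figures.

Δv = 19.3 km/s

From Kepler's third law T² = 4π²r³/μ at r = 3.25×10^8 km, T = 1170 days = 1170 × 86400 s = 1.01088×10^8 s: μ = 4π²r³/T² = 1.32620×10^11 km³/s².
In km: r₁ = 2.17 × 1.496×10^8 = 3.24632×10^8 km; r₂ = 0.505 × 1.496×10^8 = 7.5548×10^7 km.
Transfer-ellipse semi-major axis a_t = (r₁ + r₂)/2 = (3.24632×10^8 + 7.5548×10^7)/2 = 2.0009×10^8 km.
Circular speed at r₁: v₁ = √(μ/r₁) = √(1.32620×10^11/3.24632×10^8) = 20.212 km/s.
On the transfer ellipse at r₁, vis-viva equation gives v_a = √[μ(2/r₁ − 1/a_t)] = 12.420 km/s.
First burn Δv₁ = |v_a − v₁| = 7.792 km/s.
Circular speed at r₂: v₂ = √(μ/r₂) = 41.90 km/s.
Transfer-orbit speed at r₂: v_p = √[μ(2/r₂ − 1/a_t)] = 53.37 km/s.
Second burn Δv₂ = |v₂ − v_p| = 11.47 km/s.
Total Δv = Δv₁ + Δv₂ = 19.26 km/s.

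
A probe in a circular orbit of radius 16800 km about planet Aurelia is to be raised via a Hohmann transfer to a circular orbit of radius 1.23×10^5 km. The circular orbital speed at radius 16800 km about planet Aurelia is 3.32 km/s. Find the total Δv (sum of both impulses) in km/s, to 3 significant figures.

Δv = 1.71 km/s

From the circular-orbit relation v² = μ/r at r = 16800 km: μ = v²r = (3.32)² × 16800 = 1.85176×10^5 km³/s².
Transfer-ellipse semi-major axis a_t = (r₁ + r₂)/2 = (16800 + 1.230×10^5)/2 = 69900 km.
At r₁ the circular-orbit speed is v₁ = √(μ/r₁) = 3.32000 km/s.
Transfer-orbit speed at r₁ (v² = μ(2/r − 1/a)): v_p = √[μ(2/r₁ − 1/a_t)] = 4.40405 km/s.
First burn Δv₁ = |v_p − v₁| = 1.08405 km/s.
Circular speed at r₂: v₂ = √(μ/r₂) = 1.2269876 km/s.
Transfer-orbit speed at r₂: v_a = √[μ(2/r₂ − 1/a_t)] = 0.60152852 km/s.
Second burn Δv₂ = |v₂ − v_a| = 0.625459 km/s.
Total Δv = Δv₁ + Δv₂ = 1.710 km/s.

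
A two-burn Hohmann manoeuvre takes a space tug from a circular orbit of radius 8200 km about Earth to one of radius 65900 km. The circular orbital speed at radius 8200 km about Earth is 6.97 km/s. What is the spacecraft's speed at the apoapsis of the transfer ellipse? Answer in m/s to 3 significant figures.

From the circular-orbit relation v² = μ/r at r = 8200 km: μ = v²r = (6.97)² × 8200 = 3.98363×10^5 km³/s².
The Hohmann ellipse has a_t = (r₁ + r₂)/2 = 37050 km.
At apoapsis, r = 65900 km.
From the vis-viva equation, v = √[μ(2/r − 1/a_t)] = 1.157 km/s.

v = 1160 m/s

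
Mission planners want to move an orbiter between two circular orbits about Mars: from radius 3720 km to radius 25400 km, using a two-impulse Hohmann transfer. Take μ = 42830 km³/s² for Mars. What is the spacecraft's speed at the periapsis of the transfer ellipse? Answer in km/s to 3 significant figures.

Transfer-ellipse semi-major axis a_t = (r₁ + r₂)/2 = (3720 + 25400)/2 = 14560 km.
The periapsis of the transfer ellipse is at r = 3720 km.
From the vis-viva equation, v = √[μ(2/r − 1/a_t)] = 4.482 km/s.

v = 4.48 km/s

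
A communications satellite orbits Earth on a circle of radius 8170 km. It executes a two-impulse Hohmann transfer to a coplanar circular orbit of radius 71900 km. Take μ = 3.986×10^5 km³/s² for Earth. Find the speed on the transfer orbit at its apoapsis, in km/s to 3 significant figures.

The Hohmann ellipse has a_t = (r₁ + r₂)/2 = 40035 km.
At apoapsis, r = 71900 km.
From the vis-viva equation, v = √[μ(2/r − 1/a_t)] = 1.064 km/s.

v = 1.06 km/s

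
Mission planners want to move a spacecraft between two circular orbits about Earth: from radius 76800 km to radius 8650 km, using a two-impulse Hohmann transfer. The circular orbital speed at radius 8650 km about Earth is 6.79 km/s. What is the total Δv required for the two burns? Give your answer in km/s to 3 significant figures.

From the circular-orbit relation v² = μ/r at r = 8650 km: μ = v²r = (6.79)² × 8650 = 3.98800×10^5 km³/s².
The Hohmann ellipse has a_t = (r₁ + r₂)/2 = 42725 km.
At r₁ the circular-orbit speed is v₁ = √(μ/r₁) = 2.27875 km/s.
Transfer-orbit speed at r₁ (vis-viva equation): v_a = √[μ(2/r₁ − 1/a_t)] = 1.02533 km/s.
First burn Δv₁ = |v_a − v₁| = 1.253 km/s.
At r₂, v₂ = √(μ/r₂) = 6.790 km/s.
Transfer-orbit speed at r₂: v_p = √[μ(2/r₂ − 1/a_t)] = 9.104 km/s.
Second burn Δv₂ = |v₂ − v_p| = 2.314 km/s.
Δv = Δv₁ + Δv₂ = 1.253 + 2.314 = 3.567 km/s.

Δv = 3.57 km/s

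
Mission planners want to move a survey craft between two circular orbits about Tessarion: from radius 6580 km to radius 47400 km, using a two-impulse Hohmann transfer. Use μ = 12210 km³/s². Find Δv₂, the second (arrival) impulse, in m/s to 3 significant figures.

Δv₂ = 257 m/s

Semi-major axis of the transfer orbit: a_t = (6580 + 47400)/2 = 26990 km.
Circular speed at r = 47400 km: v_c = √(μ/r) = 0.5075 km/s.
Transfer-orbit speed at the same r (vis-viva, a = a_t): v_t = √[μ(2/r − 1/a_t)] = 0.2506 km/s.
Δv₂ = |v_t − v_c| = |0.2506 − 0.5075| = 0.2569 km/s.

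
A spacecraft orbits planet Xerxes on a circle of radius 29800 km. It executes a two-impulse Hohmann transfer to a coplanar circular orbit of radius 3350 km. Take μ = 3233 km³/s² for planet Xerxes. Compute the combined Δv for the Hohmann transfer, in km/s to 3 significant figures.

Transfer-ellipse semi-major axis a_t = (r₁ + r₂)/2 = (29800 + 3350)/2 = 16575 km.
At r₁ the circular-orbit speed is v₁ = √(μ/r₁) = 0.3294 km/s.
Transfer-orbit speed at r₁ (vis-viva): v_a = √[μ(2/r₁ − 1/a_t)] = 0.1481 km/s.
First burn Δv₁ = |v_a − v₁| = 0.1813 km/s.
Circular speed at r₂: v₂ = √(μ/r₂) = 0.98238 km/s.
Transfer-orbit speed at r₂: v_p = √[μ(2/r₂ − 1/a_t)] = 1.3172 km/s.
Second burn Δv₂ = |v₂ − v_p| = 0.3348 km/s.
Δv = Δv₁ + Δv₂ = 0.1813 + 0.3348 = 0.5161 km/s.

Δv = 0.516 km/s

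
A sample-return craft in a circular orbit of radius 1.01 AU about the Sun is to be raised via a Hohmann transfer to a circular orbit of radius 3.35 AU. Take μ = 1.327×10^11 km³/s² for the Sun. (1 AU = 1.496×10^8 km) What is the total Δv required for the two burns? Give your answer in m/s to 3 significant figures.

Δv = 12300 m/s

In km: r₁ = 1.01 × 1.496×10^8 = 1.51096×10^8 km; r₂ = 3.35 × 1.496×10^8 = 5.0116×10^8 km.
The Hohmann ellipse has a_t = (r₁ + r₂)/2 = 3.26128×10^8 km.
At r₁ the circular-orbit speed is v₁ = √(μ/r₁) = 29.635 km/s.
On the transfer ellipse at r₁, v² = μ(2/r − 1/a) gives v_p = √[μ(2/r₁ − 1/a_t)] = 36.737 km/s.
First burn Δv₁ = |v_p − v₁| = 7.102 km/s.
At r₂, v₂ = √(μ/r₂) = 16.272 km/s.
Transfer-orbit speed at r₂: v_a = √[μ(2/r₂ − 1/a_t)] = 11.076 km/s.
Second burn Δv₂ = |v₂ − v_a| = 5.196 km/s.
Δv = Δv₁ + Δv₂ = 7.102 + 5.196 = 12.30 km/s.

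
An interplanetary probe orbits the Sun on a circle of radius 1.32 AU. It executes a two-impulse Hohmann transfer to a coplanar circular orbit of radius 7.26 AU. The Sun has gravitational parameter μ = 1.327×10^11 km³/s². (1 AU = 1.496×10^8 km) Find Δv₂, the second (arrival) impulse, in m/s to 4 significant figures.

In km: r₁ = 1.32 × 1.496×10^8 = 1.97472×10^8 km; r₂ = 7.26 × 1.496×10^8 = 1.086096×10^9 km.
Transfer-ellipse semi-major axis a_t = (r₁ + r₂)/2 = (1.97472×10^8 + 1.086096×10^9)/2 = 6.41784×10^8 km.
Circular speed at r = 1.086096×10^9 km: v_c = √(μ/r) = 11.0535 km/s.
Transfer-orbit speed at the same r (vis-viva, a = a_t): v_t = √[μ(2/r − 1/a_t)] = 6.13140 km/s.
Δv₂ = |v_t − v_c| = |6.13140 − 11.0535| = 4.922 km/s.

Δv₂ = 4922 m/s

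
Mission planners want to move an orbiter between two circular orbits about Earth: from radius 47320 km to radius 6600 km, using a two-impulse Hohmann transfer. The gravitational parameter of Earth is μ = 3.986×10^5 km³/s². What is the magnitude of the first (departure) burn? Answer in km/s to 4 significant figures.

Δv₁ = 1.466 km/s

Transfer-ellipse semi-major axis a_t = (r₁ + r₂)/2 = (47320 + 6600)/2 = 26960 km.
Circular speed at r = 47320 km: v_c = √(μ/r) = 2.902 km/s.
Vis-viva on the transfer ellipse at r = 47320 km gives v_t = √[μ(2/r − 1/a_t)] = 1.436 km/s.
Δv₁ = |v_t − v_c| = |1.436 − 2.902| = 1.466 km/s.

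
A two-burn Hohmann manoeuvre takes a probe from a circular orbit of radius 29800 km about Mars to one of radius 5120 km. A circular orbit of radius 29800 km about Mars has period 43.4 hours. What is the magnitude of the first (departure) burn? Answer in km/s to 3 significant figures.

Δv₁ = 0.549 km/s

From Kepler's third law T² = 4π²r³/μ at r = 29800 km, T = 43.4 hours = 43.4 × 3600 s = 1.5624×10^5 s: μ = 4π²r³/T² = 42798.1 km³/s².
The Hohmann ellipse has a_t = (r₁ + r₂)/2 = 17460 km.
Circular speed at r = 29800 km: v_c = √(μ/r) = 1.1984 km/s.
Transfer-orbit speed at the same r (vis-viva, a = a_t): v_t = √[μ(2/r − 1/a_t)] = 0.64896 km/s.
Δv₁ = |v_t − v_c| = |0.64896 − 1.1984| = 0.5494 km/s.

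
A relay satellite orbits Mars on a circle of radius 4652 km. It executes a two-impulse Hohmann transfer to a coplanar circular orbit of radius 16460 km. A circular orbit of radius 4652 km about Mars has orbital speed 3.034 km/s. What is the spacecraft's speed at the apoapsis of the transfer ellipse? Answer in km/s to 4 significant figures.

From the circular-orbit relation v² = μ/r at r = 4652 km: μ = v²r = (3.034)² × 4652 = 42822.4 km³/s².
Transfer-ellipse semi-major axis a_t = (r₁ + r₂)/2 = (4652 + 16460)/2 = 10556 km.
At apoapsis, r = 16460 km.
From the vis-viva equation, v = √[μ(2/r − 1/a_t)] = 1.071 km/s.

v = 1.071 km/s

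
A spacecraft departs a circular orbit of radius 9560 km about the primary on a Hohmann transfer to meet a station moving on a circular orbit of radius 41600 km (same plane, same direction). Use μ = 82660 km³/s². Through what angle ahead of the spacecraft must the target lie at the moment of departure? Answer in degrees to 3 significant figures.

φ = 93.2°

Semi-major axis of the transfer orbit: a_t = (9560 + 41600)/2 = 25580 km.
Transfer time t = π√(a_t³/μ) = 44705 s.
The target's mean motion on its circular orbit is ω₂ = √(μ/r₂³) = 3.3885×10^-5 rad/s.
Angle swept by the target during transfer: ω₂·t = 1.5148 rad = 86.79°.
The spacecraft traverses 180° on the transfer ellipse, so the target must lead by 180° − 86.79° = 93.2°.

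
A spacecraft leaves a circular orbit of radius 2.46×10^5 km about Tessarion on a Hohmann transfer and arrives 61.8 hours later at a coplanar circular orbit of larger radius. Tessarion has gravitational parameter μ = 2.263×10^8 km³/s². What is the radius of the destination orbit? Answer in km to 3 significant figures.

Transfer time t = 61.8 hours = 2.2248×10^5 s, and t = π√(a_t³/μ).
So a_t = (μ t²/π²)^(1/3) = (2.263×10^8 × (2.2248×10^5)² / π²)^(1/3) = 1.0431×10^6 km.
Since a_t = (r₁ + r₂)/2, r₂ = 2a_t − r₁ = 2×1.0431×10^6 − 2.460×10^5 = 1.8402×10^6 km.

r₂ = 1.84×10^6 km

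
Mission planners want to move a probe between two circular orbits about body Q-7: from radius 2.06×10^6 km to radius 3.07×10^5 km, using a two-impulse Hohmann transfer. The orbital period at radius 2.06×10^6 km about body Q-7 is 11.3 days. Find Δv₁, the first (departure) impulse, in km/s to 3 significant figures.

Δv₁ = 6.51 km/s

From Kepler's third law T² = 4π²r³/μ at r = 2.06×10^6 km, T = 11.3 days = 11.3 × 86400 s = 9.7632×10^5 s: μ = 4π²r³/T² = 3.62057×10^8 km³/s².
Transfer-ellipse semi-major axis a_t = (r₁ + r₂)/2 = (2.060×10^6 + 3.070×10^5)/2 = 1.1835×10^6 km.
Circular speed at r = 2.060×10^6 km: v_c = √(μ/r) = 13.257 km/s.
Transfer-orbit speed at the same r (vis-viva, a = a_t): v_t = √[μ(2/r − 1/a_t)] = 6.7521 km/s.
Δv₁ = |v_t − v_c| = |6.7521 − 13.257| = 6.505 km/s.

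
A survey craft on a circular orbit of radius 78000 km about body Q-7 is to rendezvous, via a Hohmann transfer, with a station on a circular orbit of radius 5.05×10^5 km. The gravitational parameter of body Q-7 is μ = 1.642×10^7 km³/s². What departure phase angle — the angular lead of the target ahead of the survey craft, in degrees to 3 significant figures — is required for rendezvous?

φ = 101°

The Hohmann ellipse has a_t = (r₁ + r₂)/2 = 2.915×10^5 km.
The half-period of the transfer ellipse is t = π√(a_t³/μ) = 1.2201722×10^5 s.
Target angular speed ω₂ = √(μ/r₂³) = 1.1291445×10^-5 rad/s.
Angle swept by the target during transfer: ω₂·t = 1.3778 rad = 78.94°.
Arrival is 180° from departure on the ellipse, so φ = 180° − 78.94° = 101°.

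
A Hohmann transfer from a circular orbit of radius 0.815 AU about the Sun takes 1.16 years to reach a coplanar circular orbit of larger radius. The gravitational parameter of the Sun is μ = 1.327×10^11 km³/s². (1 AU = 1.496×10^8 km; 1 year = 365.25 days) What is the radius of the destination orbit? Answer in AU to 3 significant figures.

In km: r₁ = 0.815 × 1.496×10^8 = 1.21924×10^8 km.
Transfer time t = 1.16 years × 365.25 × 86400 s = 3.6606816×10^7 s, and t = π√(a_t³/μ).
So a_t = (μ t²/π²)^(1/3) = (1.327×10^11 × (3.6606816×10^7)² / π²)^(1/3) = 2.6216×10^8 km.
Since a_t = (r₁ + r₂)/2, r₂ = 2a_t − r₁ = 2×2.6216×10^8 − 1.21924×10^8 = 4.02396×10^8 km.
In AU: r₂ = 4.02396×10^8 / 1.496×10^8 = 2.69 AU.

r₂ = 2.69 AU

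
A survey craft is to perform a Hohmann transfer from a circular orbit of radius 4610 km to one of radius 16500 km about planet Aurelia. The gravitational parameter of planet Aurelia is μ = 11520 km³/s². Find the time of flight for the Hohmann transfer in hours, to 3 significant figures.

t = 8.82 hours

Semi-major axis of the transfer orbit: a_t = (4610 + 16500)/2 = 10555 km.
Transfer time t = π√(a_t³/μ) = π√((10555)³ / 11520) = 31740 s.
Converting: 31740 s ÷ 3600 s/hour = 8.82 hours.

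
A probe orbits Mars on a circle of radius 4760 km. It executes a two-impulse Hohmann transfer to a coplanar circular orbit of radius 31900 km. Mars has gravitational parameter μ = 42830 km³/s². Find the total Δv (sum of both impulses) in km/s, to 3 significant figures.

The Hohmann ellipse has a_t = (r₁ + r₂)/2 = 18330 km.
At r₁ the circular-orbit speed is v₁ = √(μ/r₁) = 2.99965 km/s.
Transfer-orbit speed at r₁ (v² = μ(2/r − 1/a)): v_p = √[μ(2/r₁ − 1/a_t)] = 3.95717 km/s.
First burn Δv₁ = |v_p − v₁| = 0.9575 km/s.
Circular speed at r₂: v₂ = √(μ/r₂) = 1.1587 km/s.
Transfer-orbit speed at r₂: v_a = √[μ(2/r₂ − 1/a_t)] = 0.59047 km/s.
Second burn Δv₂ = |v₂ − v_a| = 0.5682 km/s.
Δv = Δv₁ + Δv₂ = 0.9575 + 0.5682 = 1.526 km/s.

Δv = 1.53 km/s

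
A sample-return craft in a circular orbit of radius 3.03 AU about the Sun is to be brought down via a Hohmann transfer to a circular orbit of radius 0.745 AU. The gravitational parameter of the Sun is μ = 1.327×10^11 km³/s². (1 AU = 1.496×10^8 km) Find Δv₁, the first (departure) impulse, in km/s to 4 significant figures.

In km: r₁ = 3.03 × 1.496×10^8 = 4.53288×10^8 km; r₂ = 0.745 × 1.496×10^8 = 1.11452×10^8 km.
Transfer-ellipse semi-major axis a_t = (r₁ + r₂)/2 = (4.53288×10^8 + 1.11452×10^8)/2 = 2.8237×10^8 km.
On the circular orbit at r = 4.53288×10^8 km, v_c = √(μ/r) = 17.110 km/s.
Transfer-orbit speed at the same r (vis-viva, a = a_t): v_t = √[μ(2/r − 1/a_t)] = 10.749 km/s.
Δv₁ = |v_t − v_c| = |10.749 − 17.110| = 6.361 km/s.

Δv₁ = 6.361 km/s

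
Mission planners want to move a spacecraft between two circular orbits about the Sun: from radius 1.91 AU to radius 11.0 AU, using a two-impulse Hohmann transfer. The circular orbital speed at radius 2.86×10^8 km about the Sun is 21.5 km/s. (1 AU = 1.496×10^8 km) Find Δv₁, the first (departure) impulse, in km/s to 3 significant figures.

From the circular-orbit relation v² = μ/r at r = 2.86×10^8 km: μ = v²r = (21.5)² × 2.86×10^8 = 1.32204×10^11 km³/s².
In km: r₁ = 1.91 × 1.496×10^8 = 2.85736×10^8 km; r₂ = 11.0 × 1.496×10^8 = 1.6456×10^9 km.
Transfer-ellipse semi-major axis a_t = (r₁ + r₂)/2 = (2.85736×10^8 + 1.6456×10^9)/2 = 9.65668×10^8 km.
On the circular orbit at r = 2.85736×10^8 km, v_c = √(μ/r) = 21.510 km/s.
Transfer-orbit speed at the same r (vis-viva, a = a_t): v_t = √[μ(2/r − 1/a_t)] = 28.079 km/s.
Δv₁ = |v_t − v_c| = |28.079 − 21.510| = 6.569 km/s.

Δv₁ = 6.57 km/s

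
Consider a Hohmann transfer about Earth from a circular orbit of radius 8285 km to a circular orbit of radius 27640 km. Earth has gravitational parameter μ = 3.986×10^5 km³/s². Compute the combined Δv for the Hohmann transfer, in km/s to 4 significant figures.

The Hohmann ellipse has a_t = (r₁ + r₂)/2 = 17962.5 km.
At r₁ the circular-orbit speed is v₁ = √(μ/r₁) = 6.936 km/s.
On the transfer ellipse at r₁, v² = μ(2/r − 1/a) gives v_p = √[μ(2/r₁ − 1/a_t)] = 8.604 km/s.
First burn Δv₁ = |v_p − v₁| = 1.668 km/s.
At r₂, v₂ = √(μ/r₂) = 3.7975 km/s.
Transfer-orbit speed at r₂: v_a = √[μ(2/r₂ − 1/a_t)] = 2.5791 km/s.
Second burn Δv₂ = |v₂ − v_a| = 1.218 km/s.
Δv = Δv₁ + Δv₂ = 1.668 + 1.218 = 2.886 km/s.

Δv = 2.886 km/s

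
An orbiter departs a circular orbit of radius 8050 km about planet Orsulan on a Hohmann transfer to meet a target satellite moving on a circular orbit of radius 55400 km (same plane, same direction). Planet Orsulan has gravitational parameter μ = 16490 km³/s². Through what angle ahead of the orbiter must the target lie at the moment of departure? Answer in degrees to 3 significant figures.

Semi-major axis of the transfer orbit: a_t = (8050 + 55400)/2 = 31725 km.
The half-period of the transfer ellipse is t = π√(a_t³/μ) = 1.3824×10^5 s.
The target's mean motion on its circular orbit is ω₂ = √(μ/r₂³) = 9.8479×10^-6 rad/s.
Angle swept by the target during transfer: ω₂·t = 1.3614 rad = 78.00°.
The orbiter traverses 180° on the transfer ellipse, so the target must lead by 180° − 78.00° = 102°.

φ = 102°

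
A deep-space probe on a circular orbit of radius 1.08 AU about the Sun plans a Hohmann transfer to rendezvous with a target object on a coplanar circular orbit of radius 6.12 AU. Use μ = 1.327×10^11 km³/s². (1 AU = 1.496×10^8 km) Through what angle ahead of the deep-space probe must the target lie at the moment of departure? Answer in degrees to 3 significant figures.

φ = 98.8°

In km: r₁ = 1.08 × 1.496×10^8 = 1.61568×10^8 km; r₂ = 6.12 × 1.496×10^8 = 9.15552×10^8 km.
Semi-major axis of the transfer orbit: a_t = (1.61568×10^8 + 9.15552×10^8)/2 = 5.3856×10^8 km.
Transfer time t = π√(a_t³/μ) = 1.077868×10^8 s.
The target's mean motion on its circular orbit is ω₂ = √(μ/r₂³) = 1.314955×10^-8 rad/s.
Angle swept by the target during transfer: ω₂·t = 1.4173 rad = 81.21°.
The deep-space probe traverses 180° on the transfer ellipse, so the target must lead by 180° − 81.21° = 98.8°.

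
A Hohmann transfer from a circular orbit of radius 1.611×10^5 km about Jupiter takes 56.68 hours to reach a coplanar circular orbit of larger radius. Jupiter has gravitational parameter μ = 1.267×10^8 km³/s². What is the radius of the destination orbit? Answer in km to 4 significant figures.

r₂ = 1.462×10^6 km

Transfer time t = 56.68 hours = 2.04048×10^5 s, and t = π√(a_t³/μ).
So a_t = (μ t²/π²)^(1/3) = (1.267×10^8 × (2.04048×10^5)² / π²)^(1/3) = 8.1155×10^5 km.
Since a_t = (r₁ + r₂)/2, r₂ = 2a_t − r₁ = 2×8.1155×10^5 − 1.611×10^5 = 1.462×10^6 km.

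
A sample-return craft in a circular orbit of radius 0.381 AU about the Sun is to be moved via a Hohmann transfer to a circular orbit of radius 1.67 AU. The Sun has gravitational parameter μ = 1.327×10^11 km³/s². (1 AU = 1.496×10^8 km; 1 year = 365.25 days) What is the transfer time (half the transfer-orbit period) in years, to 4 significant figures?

t = 0.5193 years

In km: r₁ = 0.381 × 1.496×10^8 = 5.69976×10^7 km; r₂ = 1.67 × 1.496×10^8 = 2.49832×10^8 km.
Semi-major axis of the transfer orbit: a_t = (5.69976×10^7 + 2.49832×10^8)/2 = 1.534148×10^8 km.
By Kepler's third law the transfer-orbit period is T = 2π√(a_t³/μ), so t = T/2 = 1.6388×10^7 s.
Converting: 1.6388×10^7 s ÷ 3.15576×10^7 s/year (365.25 × 86400) = 0.5193 years.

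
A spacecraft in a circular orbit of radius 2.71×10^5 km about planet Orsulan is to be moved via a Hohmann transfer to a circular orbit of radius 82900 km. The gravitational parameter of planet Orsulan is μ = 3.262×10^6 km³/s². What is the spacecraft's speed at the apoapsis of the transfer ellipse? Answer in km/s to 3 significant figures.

v = 2.37 km/s

Transfer-ellipse semi-major axis a_t = (r₁ + r₂)/2 = (2.710×10^5 + 82900)/2 = 1.7695×10^5 km.
At apoapsis, r = 2.710×10^5 km.
From the vis-viva equation, v = √[μ(2/r − 1/a_t)] = 2.375 km/s.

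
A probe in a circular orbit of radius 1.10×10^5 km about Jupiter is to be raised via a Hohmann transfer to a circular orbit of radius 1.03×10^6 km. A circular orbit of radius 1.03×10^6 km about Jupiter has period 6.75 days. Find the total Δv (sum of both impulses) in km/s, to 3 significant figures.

From Kepler's third law T² = 4π²r³/μ at r = 1.03×10^6 km, T = 6.75 days = 6.75 × 86400 s = 5.832×10^5 s: μ = 4π²r³/T² = 1.26834×10^8 km³/s².
The Hohmann ellipse has a_t = (r₁ + r₂)/2 = 5.700×10^5 km.
Circular speed at r₁: v₁ = √(μ/r₁) = √(1.26834×10^8/1.100×10^5) = 33.96 km/s.
On the transfer ellipse at r₁, vis-viva gives v_p = √[μ(2/r₁ − 1/a_t)] = 45.65 km/s.
First burn Δv₁ = |v_p − v₁| = 11.69 km/s.
At r₂, v₂ = √(μ/r₂) = 11.097 km/s.
Transfer-orbit speed at r₂: v_a = √[μ(2/r₂ − 1/a_t)] = 4.8748 km/s.
Second burn Δv₂ = |v₂ − v_a| = 6.222 km/s.
Total Δv = Δv₁ + Δv₂ = 17.91 km/s.

Δv = 17.9 km/s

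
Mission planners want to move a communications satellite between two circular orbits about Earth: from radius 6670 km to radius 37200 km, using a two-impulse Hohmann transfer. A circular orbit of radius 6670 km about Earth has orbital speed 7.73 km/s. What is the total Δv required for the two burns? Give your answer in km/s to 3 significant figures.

From the circular-orbit relation v² = μ/r at r = 6670 km: μ = v²r = (7.73)² × 6670 = 3.98552×10^5 km³/s².
The Hohmann ellipse has a_t = (r₁ + r₂)/2 = 21935 km.
At r₁ the circular-orbit speed is v₁ = √(μ/r₁) = 7.7300 km/s.
On the transfer ellipse at r₁, v² = μ(2/r − 1/a) gives v_p = √[μ(2/r₁ − 1/a_t)] = 10.067 km/s.
First burn Δv₁ = |v_p − v₁| = 2.337 km/s.
At r₂, v₂ = √(μ/r₂) = 3.273 km/s.
Transfer-orbit speed at r₂: v_a = √[μ(2/r₂ − 1/a_t)] = 1.805 km/s.
Second burn Δv₂ = |v₂ − v_a| = 1.468 km/s.
Δv = Δv₁ + Δv₂ = 2.337 + 1.468 = 3.805 km/s.

Δv = 3.80 km/s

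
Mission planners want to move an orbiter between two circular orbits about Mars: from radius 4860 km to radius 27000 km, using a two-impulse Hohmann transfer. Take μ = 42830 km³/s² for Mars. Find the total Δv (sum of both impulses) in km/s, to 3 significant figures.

Δv = 1.46 km/s

The Hohmann ellipse has a_t = (r₁ + r₂)/2 = 15930 km.
Circular speed at r₁: v₁ = √(μ/r₁) = √(42830/4860) = 2.9686 km/s.
On the transfer ellipse at r₁, vis-viva equation gives v_p = √[μ(2/r₁ − 1/a_t)] = 3.8648 km/s.
First burn Δv₁ = |v_p − v₁| = 0.8962 km/s.
Circular speed at r₂: v₂ = √(μ/r₂) = 1.2595 km/s.
Transfer-orbit speed at r₂: v_a = √[μ(2/r₂ − 1/a_t)] = 0.69567 km/s.
Second burn Δv₂ = |v₂ − v_a| = 0.5638 km/s.
Δv = Δv₁ + Δv₂ = 0.8962 + 0.5638 = 1.460 km/s.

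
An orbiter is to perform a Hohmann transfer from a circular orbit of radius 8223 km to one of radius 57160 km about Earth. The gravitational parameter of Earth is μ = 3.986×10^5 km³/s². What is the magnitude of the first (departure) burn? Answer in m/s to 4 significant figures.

Δv₁ = 2244 m/s

Transfer-ellipse semi-major axis a_t = (r₁ + r₂)/2 = (8223 + 57160)/2 = 32691.5 km.
On the circular orbit at r = 8223 km, v_c = √(μ/r) = 6.962 km/s.
Vis-viva on the transfer ellipse at r = 8223 km gives v_t = √[μ(2/r − 1/a_t)] = 9.206 km/s.
Δv₁ = |v_t − v_c| = |9.206 − 6.962| = 2.244 km/s.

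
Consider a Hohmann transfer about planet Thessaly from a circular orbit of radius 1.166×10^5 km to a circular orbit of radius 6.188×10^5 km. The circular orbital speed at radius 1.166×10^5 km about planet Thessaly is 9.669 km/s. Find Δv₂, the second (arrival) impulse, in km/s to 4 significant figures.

From the circular-orbit relation v² = μ/r at r = 1.166×10^5 km: μ = v²r = (9.669)² × 1.166×10^5 = 1.09009×10^7 km³/s².
Transfer-ellipse semi-major axis a_t = (r₁ + r₂)/2 = (1.166×10^5 + 6.188×10^5)/2 = 3.677×10^5 km.
On the circular orbit at r = 6.188×10^5 km, v_c = √(μ/r) = 4.1972 km/s.
Vis-viva on the transfer ellipse at r = 6.188×10^5 km gives v_t = √[μ(2/r − 1/a_t)] = 2.3635 km/s.
Δv₂ = |v_t − v_c| = |2.3635 − 4.1972| = 1.834 km/s.

Δv₂ = 1.834 km/s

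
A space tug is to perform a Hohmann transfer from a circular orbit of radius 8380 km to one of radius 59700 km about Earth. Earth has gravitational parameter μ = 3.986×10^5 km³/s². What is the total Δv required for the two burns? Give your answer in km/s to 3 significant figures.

Semi-major axis of the transfer orbit: a_t = (8380 + 59700)/2 = 34040 km.
Circular speed at r₁: v₁ = √(μ/r₁) = √(3.986×10^5/8380) = 6.897 km/s.
Transfer-orbit speed at r₁ (v² = μ(2/r − 1/a)): v_p = √[μ(2/r₁ − 1/a_t)] = 9.134 km/s.
First burn Δv₁ = |v_p − v₁| = 2.237 km/s.
Circular speed at r₂: v₂ = √(μ/r₂) = 2.584 km/s.
Transfer-orbit speed at r₂: v_a = √[μ(2/r₂ − 1/a_t)] = 1.282 km/s.
Second burn Δv₂ = |v₂ − v_a| = 1.302 km/s.
Total Δv = Δv₁ + Δv₂ = 3.539 km/s.

Δv = 3.54 km/s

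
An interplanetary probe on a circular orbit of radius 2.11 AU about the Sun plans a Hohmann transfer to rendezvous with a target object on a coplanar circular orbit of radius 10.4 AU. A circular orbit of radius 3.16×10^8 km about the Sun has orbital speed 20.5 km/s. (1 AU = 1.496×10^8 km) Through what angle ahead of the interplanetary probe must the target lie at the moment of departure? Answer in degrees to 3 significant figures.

φ = 96.0°

From the circular-orbit relation v² = μ/r at r = 3.16×10^8 km: μ = v²r = (20.5)² × 3.16×10^8 = 1.32799×10^11 km³/s².
In km: r₁ = 2.11 × 1.496×10^8 = 3.15656×10^8 km; r₂ = 10.4 × 1.496×10^8 = 1.55584×10^9 km.
Transfer-ellipse semi-major axis a_t = (r₁ + r₂)/2 = (3.15656×10^8 + 1.55584×10^9)/2 = 9.35748×10^8 km.
Transfer time t = π√(a_t³/μ) = 2.4677×10^8 s.
Target angular speed ω₂ = √(μ/r₂³) = 5.9381×10^-9 rad/s.
Angle swept by the target during transfer: ω₂·t = 1.4653 rad = 83.96°.
Arrival is 180° from departure on the ellipse, so φ = 180° − 83.96° = 96.0°.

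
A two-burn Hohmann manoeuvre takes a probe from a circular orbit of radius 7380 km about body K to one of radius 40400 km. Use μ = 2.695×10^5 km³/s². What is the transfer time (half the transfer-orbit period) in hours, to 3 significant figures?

Transfer-ellipse semi-major axis a_t = (r₁ + r₂)/2 = (7380 + 40400)/2 = 23890 km.
Transfer time t = π√(a_t³/μ) = π√((23890)³ / 2.695×10^5) = 22350 s.
Converting: 22350 s ÷ 3600 s/hour = 6.21 hours.

t = 6.21 hours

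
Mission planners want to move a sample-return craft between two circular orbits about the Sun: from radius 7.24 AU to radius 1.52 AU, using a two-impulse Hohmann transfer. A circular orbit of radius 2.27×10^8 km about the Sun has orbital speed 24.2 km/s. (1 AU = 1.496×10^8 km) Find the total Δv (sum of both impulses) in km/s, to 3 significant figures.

Δv = 11.5 km/s

From the circular-orbit relation v² = μ/r at r = 2.27×10^8 km: μ = v²r = (24.2)² × 2.27×10^8 = 1.32940×10^11 km³/s².
In km: r₁ = 7.24 × 1.496×10^8 = 1.083104×10^9 km; r₂ = 1.52 × 1.496×10^8 = 2.27392×10^8 km.
The Hohmann ellipse has a_t = (r₁ + r₂)/2 = 6.55248×10^8 km.
Circular speed at r₁: v₁ = √(μ/r₁) = √(1.32940×10^11/1.083104×10^9) = 11.0788 km/s.
Transfer-orbit speed at r₁ (v² = μ(2/r − 1/a)): v_a = √[μ(2/r₁ − 1/a_t)] = 6.52646 km/s.
First burn Δv₁ = |v_a − v₁| = 4.552 km/s.
Circular speed at r₂: v₂ = √(μ/r₂) = 24.17913 km/s.
Transfer-orbit speed at r₂: v_p = √[μ(2/r₂ − 1/a_t)] = 31.08658 km/s.
Second burn Δv₂ = |v₂ − v_p| = 6.907 km/s.
Total Δv = Δv₁ + Δv₂ = 11.46 km/s.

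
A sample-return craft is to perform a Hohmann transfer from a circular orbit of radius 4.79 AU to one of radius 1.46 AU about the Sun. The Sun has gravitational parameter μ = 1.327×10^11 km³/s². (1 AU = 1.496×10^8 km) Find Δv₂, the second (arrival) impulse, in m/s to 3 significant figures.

In km: r₁ = 4.79 × 1.496×10^8 = 7.16584×10^8 km; r₂ = 1.46 × 1.496×10^8 = 2.18416×10^8 km.
Semi-major axis of the transfer orbit: a_t = (7.16584×10^8 + 2.18416×10^8)/2 = 4.675×10^8 km.
On the circular orbit at r = 2.18416×10^8 km, v_c = √(μ/r) = 24.649 km/s.
Transfer-orbit speed at the same r (vis-viva, a = a_t): v_t = √[μ(2/r − 1/a_t)] = 30.517 km/s.
Δv₂ = |v_t − v_c| = |30.517 − 24.649| = 5.868 km/s.

Δv₂ = 5870 m/s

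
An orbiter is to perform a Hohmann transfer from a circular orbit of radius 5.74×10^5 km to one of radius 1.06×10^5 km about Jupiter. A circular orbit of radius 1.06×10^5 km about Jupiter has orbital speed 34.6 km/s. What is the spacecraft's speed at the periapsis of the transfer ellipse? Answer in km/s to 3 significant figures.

v = 45.0 km/s

From the circular-orbit relation v² = μ/r at r = 1.06×10^5 km: μ = v²r = (34.6)² × 1.06×10^5 = 1.26899×10^8 km³/s².
Transfer-ellipse semi-major axis a_t = (r₁ + r₂)/2 = (5.740×10^5 + 1.060×10^5)/2 = 3.400×10^5 km.
At periapsis, r = 1.060×10^5 km.
Vis-viva: v = √[μ(2/r − 1/a_t)] = √[1.26899×10^8 × (2/1.060×10^5 − 1/3.400×10^5)] = 44.96 km/s.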